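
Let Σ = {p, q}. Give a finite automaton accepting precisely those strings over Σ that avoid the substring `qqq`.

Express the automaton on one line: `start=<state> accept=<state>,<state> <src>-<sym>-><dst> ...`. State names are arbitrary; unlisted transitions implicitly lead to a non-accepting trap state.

start=A accept=A,B,C A-p->A A-q->B B-p->A B-q->C C-p->A C-q->D D-p->D D-q->D

Track partial matches of the forbidden pattern `qqq`. State D is a dead state reached once `qqq` has occurred; every other state accepts. A means no part of `qqq` is currently matched.
       p  q 
>* A   A  B 
 * B   A  C 
 * C   A  D 
   D   D  D 
(> = start, * = accepting)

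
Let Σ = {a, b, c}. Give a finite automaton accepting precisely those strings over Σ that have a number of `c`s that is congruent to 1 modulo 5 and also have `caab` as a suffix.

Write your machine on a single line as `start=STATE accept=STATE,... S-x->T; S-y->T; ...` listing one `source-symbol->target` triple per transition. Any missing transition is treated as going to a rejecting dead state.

start=q0; accept=q7; q0-a->q0; q0-b->q0; q0-c->q1; q1-a->q2; q1-b->q3; q1-c->q4; q2-a->q5; q2-b->q3; q2-c->q4; q3-a->q3; q3-b->q3; q3-c->q4; q4-a->q4; q4-b->q4; q4-c->q6; q5-a->q3; q5-b->q7; q5-c->q4; q6-a->q6; q6-b->q6; q6-c->q8; q7-a->q3; q7-b->q3; q7-c->q4; q8-a->q8; q8-b->q8; q8-c->q0

Build one automaton per condition and run them in lockstep. One (5 states) tracks the count of `c`s modulo 5; the other (5 states) tracks how much of the suffix `caab` has currently been matched. Each combined state is a pair, one component from each; accept when both components accept. Minimizing collapses redundant product states.
With 9 states:
        a   b   c  
>  q0   q0  q0  q1 
   q1   q2  q3  q4 
   q2   q5  q3  q4 
   q3   q3  q3  q4 
   q4   q4  q4  q6 
   q5   q3  q7  q4 
   q6   q6  q6  q8 
 * q7   q3  q3  q4 
   q8   q8  q8  q0 
(> = start, * = accepting)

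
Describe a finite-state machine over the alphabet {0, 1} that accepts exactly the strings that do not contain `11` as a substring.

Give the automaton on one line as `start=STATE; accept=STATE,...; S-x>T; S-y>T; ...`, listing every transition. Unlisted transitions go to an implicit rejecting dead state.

Track partial matches of the forbidden pattern `11`. State C is a dead state reached once `11` has occurred; every other state accepts. A means no part of `11` is currently matched.
With 3 states:
       0  1 
>* A   A  B 
 * B   A  C 
   C   C  C 
(> = start, * = accepting)

start=A; accept=A,B; A-0>A; A-1>B; B-0>A; B-1>C; C-0>C; C-1>C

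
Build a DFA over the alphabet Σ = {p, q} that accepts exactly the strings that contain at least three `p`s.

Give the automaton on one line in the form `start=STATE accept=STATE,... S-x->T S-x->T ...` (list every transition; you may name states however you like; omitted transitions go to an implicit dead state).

start=s0 accept=s3,s4 s0-p->s1 s0-q->s0 s1-p->s2 s1-q->s1 s2-p->s3 s2-q->s2 s3-p->s4 s3-q->s3 s4-p->s4 s4-q->s4

Only the number of `p`s matters, and only up to 4. Make a chain s0 → s1 → s2 → s3 → s4 advanced by each `p` (with s4 absorbing); every other symbol self-loops. The accepting set is {s3, s4}.
5 states suffice.
        p   q  
>  s0   s1  s0 
   s1   s2  s1 
   s2   s3  s2 
 * s3   s4  s3 
 * s4   s4  s4 
(> = start, * = accepting)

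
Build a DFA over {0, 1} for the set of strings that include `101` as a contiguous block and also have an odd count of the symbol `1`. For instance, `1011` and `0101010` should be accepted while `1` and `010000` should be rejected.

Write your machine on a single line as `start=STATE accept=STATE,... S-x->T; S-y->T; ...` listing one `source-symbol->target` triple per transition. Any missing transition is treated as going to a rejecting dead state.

Build one automaton per condition and run them in lockstep. The first has 4 states tracking whether and how much of `101` has been seen; the second has 2 states tracking the count of `1`s modulo 2. A product state is a pair (one from each), accepting exactly when both do.
With 8 states:
       0  1 
>  A   A  B 
   B   C  D 
   C   E  F 
   D   G  B 
   E   E  D 
   F   F  H 
   G   A  H 
 * H   H  F 
(> = start, * = accepting)

start=A; accept=H; A-0->A; A-1->B; B-0->C; B-1->D; C-0->E; C-1->F; D-0->G; D-1->B; E-0->E; E-1->D; F-0->F; F-1->H; G-0->A; G-1->H; H-0->H; H-1->F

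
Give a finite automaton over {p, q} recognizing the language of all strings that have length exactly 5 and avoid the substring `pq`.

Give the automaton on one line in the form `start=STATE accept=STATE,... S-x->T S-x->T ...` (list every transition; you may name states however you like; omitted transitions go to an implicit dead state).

Run two small machines in parallel and take their product. One (7 states) tracks the input length, saturating at 6; the other (3 states) tracks partial matches of the forbidden pattern `pq`. Each combined state is a pair, one component from each; accept when both components accept. After merging equivalent states the machine shrinks.
An 11-state machine:
          p    q  
>  s0     s1   s2 
   s1     s3   s4 
   s2     s3   s5 
   s3     s6   s4 
   s4     s4   s4 
   s5     s6   s7 
   s6     s8   s4 
   s7     s8   s9 
   s8    s10   s4 
   s9    s10  s10 
 * s10    s4   s4 
(> = start, * = accepting)

start=s0 accept=s10 s0-p->s1 s0-q->s2 s1-p->s3 s1-q->s4 s2-p->s3 s2-q->s5 s3-p->s6 s3-q->s4 s4-p->s4 s4-q->s4 s5-p->s6 s5-q->s7 s6-p->s8 s6-q->s4 s7-p->s8 s7-q->s9 s8-p->s10 s8-q->s4 s9-p->s10 s9-q->s10 s10-p->s4 s10-q->s4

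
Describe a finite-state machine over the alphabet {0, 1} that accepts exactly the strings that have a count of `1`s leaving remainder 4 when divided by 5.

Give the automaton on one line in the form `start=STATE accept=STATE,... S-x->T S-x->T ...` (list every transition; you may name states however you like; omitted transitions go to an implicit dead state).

The only thing that matters is how many `1`s have appeared, reduced mod 5. Use one state per residue: A for 0, …, E for 4. Reading `1` moves to the next residue; anything else stays put. E is accepting.
       0  1 
>  A   A  B 
   B   B  C 
   C   C  D 
   D   D  E 
 * E   E  A 
(> = start, * = accepting)

start=A accept=E A-0->A A-1->B B-0->B B-1->C C-0->C C-1->D D-0->D D-1->E E-0->E E-1->A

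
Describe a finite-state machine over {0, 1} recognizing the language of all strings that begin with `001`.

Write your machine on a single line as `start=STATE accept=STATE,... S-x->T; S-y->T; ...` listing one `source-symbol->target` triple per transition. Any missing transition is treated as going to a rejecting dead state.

start=s0; accept=s3; s0-0->s1; s0-1->s4; s1-0->s2; s1-1->s4; s2-0->s4; s2-1->s3; s3-0->s3; s3-1->s3; s4-0->s4; s4-1->s4

Check the first 3 symbols one by one: s0 through s2 record how many have matched `001` so far; any wrong symbol goes to the dead state s4. After all 3 match we enter the accepting sink s3.
5 states suffice.
        0   1  
>  s0   s1  s4 
   s1   s2  s4 
   s2   s4  s3 
 * s3   s3  s3 
   s4   s4  s4 
(> = start, * = accepting)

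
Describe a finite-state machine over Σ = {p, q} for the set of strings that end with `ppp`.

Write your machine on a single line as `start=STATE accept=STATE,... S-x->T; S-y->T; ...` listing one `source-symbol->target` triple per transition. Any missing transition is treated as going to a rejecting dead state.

start=A; accept=D; A-p->B; A-q->A; B-p->C; B-q->A; C-p->D; C-q->A; D-p->D; D-q->A

Remember how much of `ppp` the current input suffix matches. State A means no match yet; B means the last symbol is `p`; C means the last 2 symbols are `pp`; D means the last 3 symbols are `ppp`. Only D accepts. On a mismatch, fall back to the longest proper suffix that is still a prefix of `ppp`.
4 states suffice.
       p  q 
>  A   B  A 
   B   C  A 
   C   D  A 
 * D   D  A 
(> = start, * = accepting)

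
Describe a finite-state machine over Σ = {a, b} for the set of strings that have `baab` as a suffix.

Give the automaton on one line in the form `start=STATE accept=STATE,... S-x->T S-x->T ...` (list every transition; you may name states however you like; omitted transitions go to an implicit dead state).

Remember how much of `baab` the current input suffix matches. State s0 means no match yet; s1 means the last symbol is `b`; s2 means the last 2 symbols are `ba`; s3 means the last 3 symbols are `baa`; s4 means the last 4 symbols are `baab`. Only s4 accepts. On a mismatch, fall back to the longest proper suffix that is still a prefix of `baab`.
        a   b  
>  s0   s0  s1 
   s1   s2  s1 
   s2   s3  s1 
   s3   s0  s4 
 * s4   s2  s1 
(> = start, * = accepting)

start=s0 accept=s4 s0-a->s0 s0-b->s1 s1-a->s2 s1-b->s1 s2-a->s3 s2-b->s1 s3-a->s0 s3-b->s4 s4-a->s2 s4-b->s1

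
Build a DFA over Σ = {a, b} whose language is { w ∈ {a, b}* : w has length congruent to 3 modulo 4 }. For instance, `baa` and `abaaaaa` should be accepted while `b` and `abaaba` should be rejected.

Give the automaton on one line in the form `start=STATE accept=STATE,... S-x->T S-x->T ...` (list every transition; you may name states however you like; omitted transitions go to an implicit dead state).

Only the length mod 4 matters, so use a 4-cycle: from any state, every input symbol moves to the next state, wrapping q3 back to q0. Mark q3 accepting.
With 4 states:
        a   b  
>  q0   q1  q1 
   q1   q2  q2 
   q2   q3  q3 
 * q3   q0  q0 
(> = start, * = accepting)

start=q0 accept=q3 q0-a->q1 q0-b->q1 q1-a->q2 q1-b->q2 q2-a->q3 q2-b->q3 q3-a->q0 q3-b->q0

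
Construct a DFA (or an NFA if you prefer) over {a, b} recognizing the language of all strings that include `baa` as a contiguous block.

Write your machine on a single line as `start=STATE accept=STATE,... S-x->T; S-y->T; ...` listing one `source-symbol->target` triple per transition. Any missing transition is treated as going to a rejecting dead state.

start=s0; accept=s3; s0-a->s0; s0-b->s1; s1-a->s2; s1-b->s1; s2-a->s3; s2-b->s1; s3-a->s3; s3-b->s3

Track how much of `baa` has been matched so far: state s0 is no progress, s3 is the absorbing accept state reached once `baa` has occurred. Intermediate states record partial matches; on a mismatch, fall back to the longest reusable overlap.
A 4-state machine:
        a   b  
>  s0   s0  s1 
   s1   s2  s1 
   s2   s3  s1 
 * s3   s3  s3 
(> = start, * = accepting)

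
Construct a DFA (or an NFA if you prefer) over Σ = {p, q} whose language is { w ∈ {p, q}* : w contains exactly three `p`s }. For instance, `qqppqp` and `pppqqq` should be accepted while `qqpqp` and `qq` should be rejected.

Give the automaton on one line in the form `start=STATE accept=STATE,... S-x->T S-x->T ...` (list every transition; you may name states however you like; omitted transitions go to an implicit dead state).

start=A accept=D A-p->B A-q->A B-p->C B-q->B C-p->D C-q->C D-p->E D-q->D E-p->E E-q->E

Only the number of `p`s matters, and only up to 4. Make a chain A → B → C → D → E advanced by each `p` (with E absorbing); every other symbol self-loops. The accepting set is {D}.
A 5-state machine:
       p  q 
>  A   B  A 
   B   C  B 
   C   D  C 
 * D   E  D 
   E   E  E 
(> = start, * = accepting)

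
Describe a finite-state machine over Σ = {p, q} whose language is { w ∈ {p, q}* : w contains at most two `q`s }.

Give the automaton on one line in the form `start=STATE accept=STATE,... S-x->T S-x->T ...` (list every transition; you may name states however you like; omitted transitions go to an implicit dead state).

Count `q`s, saturating at 3: states S0 through S2 mean 0 through 2 `q`s seen; S3 means more than 2. Each `q` increments (capped at S3); other symbols loop. Accept from {S0, S1, S2}.
4 states suffice.
        p   q  
>* S0   S0  S1 
 * S1   S1  S2 
 * S2   S2  S3 
   S3   S3  S3 
(> = start, * = accepting)

start=S0 accept=S0,S1,S2 S0-p->S0 S0-q->S1 S1-p->S1 S1-q->S2 S2-p->S2 S2-q->S3 S3-p->S3 S3-q->S3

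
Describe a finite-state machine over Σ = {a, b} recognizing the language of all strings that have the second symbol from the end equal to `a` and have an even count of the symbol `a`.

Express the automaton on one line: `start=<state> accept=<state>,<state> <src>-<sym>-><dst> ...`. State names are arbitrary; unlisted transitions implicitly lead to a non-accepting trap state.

Run two small machines in parallel and take their product. One (7 states) tracks the last 2 symbols read; the other (2 states) tracks the count of `a`s modulo 2. Each combined state is a pair, one component from each; accept when both components accept. After merging equivalent states the machine shrinks.
With 6 states:
        a   b  
>  s0   s1  s0 
   s1   s2  s3 
 * s2   s1  s4 
   s3   s5  s3 
 * s4   s1  s0 
   s5   s1  s4 
(> = start, * = accepting)

start=s0 accept=s2,s4 s0-a->s1 s0-b->s0 s1-a->s2 s1-b->s3 s2-a->s1 s2-b->s4 s3-a->s5 s3-b->s3 s4-a->s1 s4-b->s0 s5-a->s1 s5-b->s4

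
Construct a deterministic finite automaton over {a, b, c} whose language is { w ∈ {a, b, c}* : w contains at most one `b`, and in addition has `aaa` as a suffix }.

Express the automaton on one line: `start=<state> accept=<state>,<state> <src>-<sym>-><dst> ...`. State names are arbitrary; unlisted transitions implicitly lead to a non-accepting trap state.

start=q0 accept=q6,q8 q0-a->q1 q0-b->q2 q0-c->q0 q1-a->q3 q1-b->q2 q1-c->q0 q2-a->q4 q2-b->q5 q2-c->q2 q3-a->q6 q3-b->q2 q3-c->q0 q4-a->q7 q4-b->q5 q4-c->q2 q5-a->q5 q5-b->q5 q5-c->q5 q6-a->q6 q6-b->q2 q6-c->q0 q7-a->q8 q7-b->q5 q7-c->q2 q8-a->q8 q8-b->q5 q8-c->q2

Handle the two conditions separately and then intersect. The first has 3 states tracking the count of `b`s, saturating at 2; the second has 4 states tracking how much of the suffix `aaa` has currently been matched. A product state is a pair (one from each), accepting exactly when both do. Equivalent product states are then merged.
With 9 states:
        a   b   c  
>  q0   q1  q2  q0 
   q1   q3  q2  q0 
   q2   q4  q5  q2 
   q3   q6  q2  q0 
   q4   q7  q5  q2 
   q5   q5  q5  q5 
 * q6   q6  q2  q0 
   q7   q8  q5  q2 
 * q8   q8  q5  q2 
(> = start, * = accepting)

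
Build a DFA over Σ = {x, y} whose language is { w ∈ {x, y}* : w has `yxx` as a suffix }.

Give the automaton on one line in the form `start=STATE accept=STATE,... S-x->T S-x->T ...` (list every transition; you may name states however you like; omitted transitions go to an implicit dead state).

Remember how much of `yxx` the current input suffix matches. State s0 means no match yet; s1 means the last symbol is `y`; s2 means the last 2 symbols are `yx`; s3 means the last 3 symbols are `yxx`. Only s3 accepts. On a mismatch, fall back to the longest proper suffix that is still a prefix of `yxx`.
        x   y  
>  s0   s0  s1 
   s1   s2  s1 
   s2   s3  s1 
 * s3   s0  s1 
(> = start, * = accepting)

start=s0 accept=s3 s0-x->s0 s0-y->s1 s1-x->s2 s1-y->s1 s2-x->s3 s2-y->s1 s3-x->s0 s3-y->s1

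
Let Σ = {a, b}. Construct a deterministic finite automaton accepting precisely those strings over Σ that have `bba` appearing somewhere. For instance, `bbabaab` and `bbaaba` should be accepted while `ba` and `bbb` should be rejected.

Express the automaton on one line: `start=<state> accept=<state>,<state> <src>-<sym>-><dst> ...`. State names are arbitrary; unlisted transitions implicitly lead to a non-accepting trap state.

start=s0 accept=s3 s0-a->s0 s0-b->s1 s1-a->s0 s1-b->s2 s2-a->s3 s2-b->s2 s3-a->s3 s3-b->s3

Track how much of `bba` has been matched so far: state s0 is no progress, s3 is the absorbing accept state reached once `bba` has occurred. Intermediate states record partial matches; on a mismatch, fall back to the longest reusable overlap.
4 states suffice.
        a   b  
>  s0   s0  s1 
   s1   s0  s2 
   s2   s3  s2 
 * s3   s3  s3 
(> = start, * = accepting)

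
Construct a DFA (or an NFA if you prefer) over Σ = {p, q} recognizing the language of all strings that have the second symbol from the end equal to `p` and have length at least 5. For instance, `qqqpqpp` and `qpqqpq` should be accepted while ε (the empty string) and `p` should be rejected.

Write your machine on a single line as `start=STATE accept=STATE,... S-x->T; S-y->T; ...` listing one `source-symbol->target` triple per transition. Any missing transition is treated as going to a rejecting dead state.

start=S0; accept=S15,S16,S19,S20; S0-p->S1; S0-q->S2; S1-p->S3; S1-q->S4; S2-p->S5; S2-q->S6; S3-p->S7; S3-q->S8; S4-p->S9; S4-q->S10; S5-p->S7; S5-q->S8; S6-p->S9; S6-q->S10; S7-p->S11; S7-q->S12; S8-p->S13; S8-q->S14; S9-p->S11; S9-q->S12; S10-p->S13; S10-q->S14; S11-p->S15; S11-q->S16; S12-p->S17; S12-q->S18; S13-p->S15; S13-q->S16; S14-p->S17; S14-q->S18; S15-p->S19; S15-q->S20; S16-p->S21; S16-q->S22; S17-p->S19; S17-q->S20; S18-p->S21; S18-q->S22; S19-p->S19; S19-q->S20; S20-p->S21; S20-q->S22; S21-p->S19; S21-q->S20; S22-p->S21; S22-q->S22

Build one automaton per condition and run them in lockstep. One (7 states) tracks the last 2 symbols read; the other (7 states) tracks the input length, saturating at 6. Each combined state is a pair, one component from each; accept when both components accept.
A 23-state machine:
          p    q  
>  S0     S1   S2 
   S1     S3   S4 
   S2     S5   S6 
   S3     S7   S8 
   S4     S9  S10 
   S5     S7   S8 
   S6     S9  S10 
   S7    S11  S12 
   S8    S13  S14 
   S9    S11  S12 
   S10   S13  S14 
   S11   S15  S16 
   S12   S17  S18 
   S13   S15  S16 
   S14   S17  S18 
 * S15   S19  S20 
 * S16   S21  S22 
   S17   S19  S20 
   S18   S21  S22 
 * S19   S19  S20 
 * S20   S21  S22 
   S21   S19  S20 
   S22   S21  S22 
(> = start, * = accepting)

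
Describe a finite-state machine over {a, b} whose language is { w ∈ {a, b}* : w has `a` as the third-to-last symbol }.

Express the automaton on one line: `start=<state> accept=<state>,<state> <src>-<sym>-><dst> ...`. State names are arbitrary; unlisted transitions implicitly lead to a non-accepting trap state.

A DFA must remember the last 3 symbols (since which symbol is third-to-last isn't known until the input ends). Use one state per possible window of the last ≤3 symbols; accept from those whose window starts with `a`.
15 states suffice.
          a    b  
>  s0     s1   s2 
   s1     s3   s4 
   s2     s5   s6 
   s3     s7   s8 
   s4     s9  s10 
   s5    s11  s12 
   s6    s13  s14 
 * s7     s7   s8 
 * s8     s9  s10 
 * s9    s11  s12 
 * s10   s13  s14 
   s11    s7   s8 
   s12    s9  s10 
   s13   s11  s12 
   s14   s13  s14 
(> = start, * = accepting)

start=s0 accept=s7,s8,s9,s10 s0-a->s1 s0-b->s2 s1-a->s3 s1-b->s4 s2-a->s5 s2-b->s6 s3-a->s7 s3-b->s8 s4-a->s9 s4-b->s10 s5-a->s11 s5-b->s12 s6-a->s13 s6-b->s14 s7-a->s7 s7-b->s8 s8-a->s9 s8-b->s10 s9-a->s11 s9-b->s12 s10-a->s13 s10-b->s14 s11-a->s7 s11-b->s8 s12-a->s9 s12-b->s10 s13-a->s11 s13-b->s12 s14-a->s13 s14-b->s14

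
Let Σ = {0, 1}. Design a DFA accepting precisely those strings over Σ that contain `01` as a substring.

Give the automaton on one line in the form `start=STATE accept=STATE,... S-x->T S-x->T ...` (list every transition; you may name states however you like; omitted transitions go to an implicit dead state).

Track how much of `01` has been matched so far: state q0 is no progress, q2 is the absorbing accept state reached once `01` has occurred. Intermediate states record partial matches; on a mismatch, fall back to the longest reusable overlap.
        0   1  
>  q0   q1  q0 
   q1   q1  q2 
 * q2   q2  q2 
(> = start, * = accepting)

start=q0 accept=q2 q0-0->q1 q0-1->q0 q1-0->q1 q1-1->q2 q2-0->q2 q2-1->q2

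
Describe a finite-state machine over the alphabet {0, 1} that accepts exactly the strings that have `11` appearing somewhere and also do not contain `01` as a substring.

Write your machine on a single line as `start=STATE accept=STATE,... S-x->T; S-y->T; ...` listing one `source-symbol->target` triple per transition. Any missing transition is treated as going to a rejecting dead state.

Handle the two conditions separately and then intersect. The first has 3 states tracking whether and how much of `11` has been seen; the second has 3 states tracking partial matches of the forbidden pattern `01`. A product state is a pair (one from each), accepting exactly when both do.
        0   1  
>  S0   S1  S2 
   S1   S1  S3 
   S2   S1  S4 
   S3   S5  S6 
 * S4   S7  S4 
   S5   S5  S3 
   S6   S6  S6 
 * S7   S7  S6 
(> = start, * = accepting)

start=S0; accept=S4,S7; S0-0->S1; S0-1->S2; S1-0->S1; S1-1->S3; S2-0->S1; S2-1->S4; S3-0->S5; S3-1->S6; S4-0->S7; S4-1->S4; S5-0->S5; S5-1->S3; S6-0->S6; S6-1->S6; S7-0->S7; S7-1->S6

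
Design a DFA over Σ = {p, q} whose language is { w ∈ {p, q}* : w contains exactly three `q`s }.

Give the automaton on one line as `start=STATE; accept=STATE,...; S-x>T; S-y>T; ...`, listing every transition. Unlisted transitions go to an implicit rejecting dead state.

start=A; accept=D; A-p>A; A-q>B; B-p>B; B-q>C; C-p>C; C-q>D; D-p>D; D-q>E; E-p>E; E-q>E

Count `q`s, saturating at 4: states A through D mean 0 through 3 `q`s seen; E means more than 3. Each `q` increments (capped at E); other symbols loop. Accept from {D}.
5 states suffice.
       p  q 
>  A   A  B 
   B   B  C 
   C   C  D 
 * D   D  E 
   E   E  E 
(> = start, * = accepting)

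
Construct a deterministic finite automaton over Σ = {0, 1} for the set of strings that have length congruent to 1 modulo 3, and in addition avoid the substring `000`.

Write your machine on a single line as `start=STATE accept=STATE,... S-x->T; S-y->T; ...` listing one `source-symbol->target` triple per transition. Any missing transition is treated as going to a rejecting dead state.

start=s0; accept=s1,s2,s10; s0-0->s1; s0-1->s2; s1-0->s3; s1-1->s4; s2-0->s5; s2-1->s4; s3-0->s6; s3-1->s0; s4-0->s7; s4-1->s0; s5-0->s8; s5-1->s0; s6-0->s9; s6-1->s9; s7-0->s10; s7-1->s2; s8-0->s9; s8-1->s2; s9-0->s11; s9-1->s11; s10-0->s11; s10-1->s4; s11-0->s6; s11-1->s6

Handle the two conditions separately and then intersect. The first has 3 states tracking the input length modulo 3; the second has 4 states tracking partial matches of the forbidden pattern `000`. A product state is a pair (one from each), accepting exactly when both do.
          0    1  
>  s0     s1   s2 
 * s1     s3   s4 
 * s2     s5   s4 
   s3     s6   s0 
   s4     s7   s0 
   s5     s8   s0 
   s6     s9   s9 
   s7    s10   s2 
   s8     s9   s2 
   s9    s11  s11 
 * s10   s11   s4 
   s11    s6   s6 
(> = start, * = accepting)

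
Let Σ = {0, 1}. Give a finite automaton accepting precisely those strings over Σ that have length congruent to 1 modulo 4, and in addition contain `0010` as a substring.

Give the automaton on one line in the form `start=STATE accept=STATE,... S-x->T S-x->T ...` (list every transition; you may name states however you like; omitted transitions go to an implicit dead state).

Handle the two conditions separately and then intersect. One (4 states) tracks the input length modulo 4; the other (5 states) tracks whether and how much of `0010` has been seen. Each combined state is a pair, one component from each; accept when both components accept.
A 20-state machine:
          0    1  
>  q0     q1   q2 
   q1     q3   q4 
   q2     q5   q4 
   q3     q6   q7 
   q4     q8   q9 
   q5     q6   q9 
   q6    q10  q11 
   q7    q12   q0 
   q8    q10   q0 
   q9    q13   q0 
   q10   q14  q15 
   q11   q16   q2 
   q12   q16  q16 
   q13   q14   q2 
   q14    q3  q17 
   q15   q18   q4 
 * q16   q18  q18 
   q17   q19   q9 
   q18   q19  q19 
   q19   q12  q12 
(> = start, * = accepting)

start=q0 accept=q16 q0-0->q1 q0-1->q2 q1-0->q3 q1-1->q4 q2-0->q5 q2-1->q4 q3-0->q6 q3-1->q7 q4-0->q8 q4-1->q9 q5-0->q6 q5-1->q9 q6-0->q10 q6-1->q11 q7-0->q12 q7-1->q0 q8-0->q10 q8-1->q0 q9-0->q13 q9-1->q0 q10-0->q14 q10-1->q15 q11-0->q16 q11-1->q2 q12-0->q16 q12-1->q16 q13-0->q14 q13-1->q2 q14-0->q3 q14-1->q17 q15-0->q18 q15-1->q4 q16-0->q18 q16-1->q18 q17-0->q19 q17-1->q9 q18-0->q19 q18-1->q19 q19-0->q12 q19-1->q12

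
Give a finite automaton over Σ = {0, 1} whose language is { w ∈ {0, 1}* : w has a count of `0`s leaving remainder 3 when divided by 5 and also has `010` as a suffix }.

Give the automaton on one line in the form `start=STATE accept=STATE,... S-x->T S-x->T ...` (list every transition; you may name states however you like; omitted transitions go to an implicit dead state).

Handle the two conditions separately and then intersect. One (5 states) tracks the count of `0`s modulo 5; the other (4 states) tracks how much of the suffix `010` has currently been matched. Each combined state is a pair, one component from each; accept when both components accept.
          0    1  
>  q0     q1   q0 
   q1     q2   q3 
   q2     q4   q5 
   q3     q6   q7 
   q4     q8   q9 
   q5    q10  q11 
   q6     q4   q5 
   q7     q2   q7 
   q8    q12  q13 
   q9    q14  q15 
 * q10    q8   q9 
   q11    q4  q11 
   q12    q1  q16 
   q13   q17  q18 
   q14   q12  q13 
   q15    q8  q15 
   q16   q19   q0 
   q17    q1  q16 
   q18   q12  q18 
   q19    q2   q3 
(> = start, * = accepting)

start=q0 accept=q10 q0-0->q1 q0-1->q0 q1-0->q2 q1-1->q3 q2-0->q4 q2-1->q5 q3-0->q6 q3-1->q7 q4-0->q8 q4-1->q9 q5-0->q10 q5-1->q11 q6-0->q4 q6-1->q5 q7-0->q2 q7-1->q7 q8-0->q12 q8-1->q13 q9-0->q14 q9-1->q15 q10-0->q8 q10-1->q9 q11-0->q4 q11-1->q11 q12-0->q1 q12-1->q16 q13-0->q17 q13-1->q18 q14-0->q12 q14-1->q13 q15-0->q8 q15-1->q15 q16-0->q19 q16-1->q0 q17-0->q1 q17-1->q16 q18-0->q12 q18-1->q18 q19-0->q2 q19-1->q3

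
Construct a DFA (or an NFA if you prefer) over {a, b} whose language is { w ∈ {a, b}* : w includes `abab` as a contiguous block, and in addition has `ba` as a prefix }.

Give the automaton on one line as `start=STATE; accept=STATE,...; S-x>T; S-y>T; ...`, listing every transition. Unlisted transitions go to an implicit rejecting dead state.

Build one automaton per condition and run them in lockstep. The first has 5 states tracking whether and how much of `abab` has been seen; the second has 4 states tracking whether the input so far still matches the prefix `ba`. A product state is a pair (one from each), accepting exactly when both do. Equivalent product states are then merged.
8 states suffice.
        a   b  
>  s0   s1  s2 
   s1   s1  s1 
   s2   s3  s1 
   s3   s3  s4 
   s4   s5  s6 
   s5   s3  s7 
   s6   s3  s6 
 * s7   s7  s7 
(> = start, * = accepting)

start=s0; accept=s7; s0-a>s1; s0-b>s2; s1-a>s1; s1-b>s1; s2-a>s3; s2-b>s1; s3-a>s3; s3-b>s4; s4-a>s5; s4-b>s6; s5-a>s3; s5-b>s7; s6-a>s3; s6-b>s6; s7-a>s7; s7-b>s7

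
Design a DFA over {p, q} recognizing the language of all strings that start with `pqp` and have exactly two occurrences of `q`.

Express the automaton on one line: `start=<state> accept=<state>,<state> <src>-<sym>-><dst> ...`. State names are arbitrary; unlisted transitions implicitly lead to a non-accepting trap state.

start=S0 accept=S5 S0-p->S1 S0-q->S2 S1-p->S2 S1-q->S3 S2-p->S2 S2-q->S2 S3-p->S4 S3-q->S2 S4-p->S4 S4-q->S5 S5-p->S5 S5-q->S2

Build one automaton per condition and run them in lockstep. The first has 5 states tracking whether the input so far still matches the prefix `pqp`; the second has 4 states tracking the count of `q`s, saturating at 3. A product state is a pair (one from each), accepting exactly when both do. After merging equivalent states the machine shrinks.
        p   q  
>  S0   S1  S2 
   S1   S2  S3 
   S2   S2  S2 
   S3   S4  S2 
   S4   S4  S5 
 * S5   S5  S2 
(> = start, * = accepting)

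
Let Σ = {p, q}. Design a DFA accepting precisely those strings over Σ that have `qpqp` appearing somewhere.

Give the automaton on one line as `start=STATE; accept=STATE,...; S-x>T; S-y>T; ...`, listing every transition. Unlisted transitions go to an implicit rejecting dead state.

Track how much of `qpqp` has been matched so far: state s0 is no progress, s4 is the absorbing accept state reached once `qpqp` has occurred. Intermediate states record partial matches; on a mismatch, fall back to the longest reusable overlap.
5 states suffice.
        p   q  
>  s0   s0  s1 
   s1   s2  s1 
   s2   s0  s3 
   s3   s4  s1 
 * s4   s4  s4 
(> = start, * = accepting)

start=s0; accept=s4; s0-p>s0; s0-q>s1; s1-p>s2; s1-q>s1; s2-p>s0; s2-q>s3; s3-p>s4; s3-q>s1; s4-p>s4; s4-q>s4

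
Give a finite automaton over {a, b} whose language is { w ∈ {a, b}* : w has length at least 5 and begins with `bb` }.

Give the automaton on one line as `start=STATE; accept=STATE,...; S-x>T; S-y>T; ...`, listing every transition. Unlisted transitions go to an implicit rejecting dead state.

Handle the two conditions separately and then intersect. The first has 7 states tracking the input length, saturating at 6; the second has 4 states tracking whether the input so far still matches the prefix `bb`. A product state is a pair (one from each), accepting exactly when both do. After merging equivalent states the machine shrinks.
7 states suffice.
        a   b  
>  q0   q1  q2 
   q1   q1  q1 
   q2   q1  q3 
   q3   q4  q4 
   q4   q5  q5 
   q5   q6  q6 
 * q6   q6  q6 
(> = start, * = accepting)

start=q0; accept=q6; q0-a>q1; q0-b>q2; q1-a>q1; q1-b>q1; q2-a>q1; q2-b>q3; q3-a>q4; q3-b>q4; q4-a>q5; q4-b>q5; q5-a>q6; q5-b>q6; q6-a>q6; q6-b>q6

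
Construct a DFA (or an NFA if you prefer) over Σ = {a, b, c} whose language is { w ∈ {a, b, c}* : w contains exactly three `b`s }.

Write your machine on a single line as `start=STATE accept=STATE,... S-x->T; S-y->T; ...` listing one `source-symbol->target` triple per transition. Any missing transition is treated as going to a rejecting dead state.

Count `b`s, saturating at 4: states q0 through q3 mean 0 through 3 `b`s seen; q4 means more than 3. Each `b` increments (capped at q4); other symbols loop. Accept from {q3}.
A 5-state machine:
        a   b   c  
>  q0   q0  q1  q0 
   q1   q1  q2  q1 
   q2   q2  q3  q2 
 * q3   q3  q4  q3 
   q4   q4  q4  q4 
(> = start, * = accepting)

start=q0; accept=q3; q0-a->q0; q0-b->q1; q0-c->q0; q1-a->q1; q1-b->q2; q1-c->q1; q2-a->q2; q2-b->q3; q2-c->q2; q3-a->q3; q3-b->q4; q3-c->q3; q4-a->q4; q4-b->q4; q4-c->q4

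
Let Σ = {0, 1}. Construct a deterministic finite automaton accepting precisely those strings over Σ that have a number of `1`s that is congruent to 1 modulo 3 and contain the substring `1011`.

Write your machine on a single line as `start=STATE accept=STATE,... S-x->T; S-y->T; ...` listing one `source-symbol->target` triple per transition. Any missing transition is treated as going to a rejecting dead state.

start=A; accept=M; A-0->A; A-1->B; B-0->C; B-1->D; C-0->E; C-1->F; D-0->G; D-1->H; E-0->E; E-1->D; F-0->G; F-1->I; G-0->J; G-1->K; H-0->L; H-1->B; I-0->I; I-1->M; J-0->J; J-1->H; K-0->L; K-1->M; L-0->A; L-1->N; M-0->M; M-1->O; N-0->C; N-1->O; O-0->O; O-1->I

Build one automaton per condition and run them in lockstep. One (3 states) tracks the count of `1`s modulo 3; the other (5 states) tracks whether and how much of `1011` has been seen. Each combined state is a pair, one component from each; accept when both components accept.
15 states suffice.
       0  1 
>  A   A  B 
   B   C  D 
   C   E  F 
   D   G  H 
   E   E  D 
   F   G  I 
   G   J  K 
   H   L  B 
   I   I  M 
   J   J  H 
   K   L  M 
   L   A  N 
 * M   M  O 
   N   C  O 
   O   O  I 
(> = start, * = accepting)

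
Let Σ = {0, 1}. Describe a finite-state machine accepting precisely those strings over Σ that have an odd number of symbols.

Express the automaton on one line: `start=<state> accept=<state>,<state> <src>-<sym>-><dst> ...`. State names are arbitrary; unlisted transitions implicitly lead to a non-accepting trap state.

start=q0 accept=q1 q0-0->q1 q0-1->q1 q1-0->q0 q1-1->q0

Count input length modulo 2: every symbol advances one step around the cycle q0 → q1 → q0. Accept at q1.
2 states suffice.
        0   1  
>  q0   q1  q1 
 * q1   q0  q0 
(> = start, * = accepting)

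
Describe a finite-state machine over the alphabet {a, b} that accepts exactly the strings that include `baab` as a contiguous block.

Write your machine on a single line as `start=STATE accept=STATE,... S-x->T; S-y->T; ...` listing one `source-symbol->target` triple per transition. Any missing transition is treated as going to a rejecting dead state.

start=S0; accept=S4; S0-a->S0; S0-b->S1; S1-a->S2; S1-b->S1; S2-a->S3; S2-b->S1; S3-a->S0; S3-b->S4; S4-a->S4; S4-b->S4

Track how much of `baab` has been matched so far: state S0 is no progress, S4 is the absorbing accept state reached once `baab` has occurred. Intermediate states record partial matches; on a mismatch, fall back to the longest reusable overlap.
A 5-state machine:
        a   b  
>  S0   S0  S1 
   S1   S2  S1 
   S2   S3  S1 
   S3   S0  S4 
 * S4   S4  S4 
(> = start, * = accepting)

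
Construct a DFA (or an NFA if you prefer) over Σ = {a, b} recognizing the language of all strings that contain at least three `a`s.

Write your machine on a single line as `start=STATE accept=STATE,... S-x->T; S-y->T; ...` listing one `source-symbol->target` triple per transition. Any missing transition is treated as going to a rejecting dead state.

start=s0; accept=s3,s4; s0-a->s1; s0-b->s0; s1-a->s2; s1-b->s1; s2-a->s3; s2-b->s2; s3-a->s4; s3-b->s3; s4-a->s4; s4-b->s4

Count `a`s, saturating at 4: states s0 through s3 mean 0 through 3 `a`s seen; s4 means more than 3. Each `a` increments (capped at s4); other symbols loop. Accept from {s3, s4}.
A 5-state machine:
        a   b  
>  s0   s1  s0 
   s1   s2  s1 
   s2   s3  s2 
 * s3   s4  s3 
 * s4   s4  s4 
(> = start, * = accepting)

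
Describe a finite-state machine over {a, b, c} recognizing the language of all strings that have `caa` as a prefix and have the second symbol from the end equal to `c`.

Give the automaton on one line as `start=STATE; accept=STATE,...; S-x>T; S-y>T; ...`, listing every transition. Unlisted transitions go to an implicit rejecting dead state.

Build one automaton per condition and run them in lockstep. The first has 5 states tracking whether the input so far still matches the prefix `caa`; the second has 13 states tracking the last 2 symbols read. A product state is a pair (one from each), accepting exactly when both do.
          a    b    c  
>  s0     s1   s2   s3 
   s1     s4   s5   s6 
   s2     s7   s8   s9 
   s3    s10  s11  s12 
   s4     s4   s5   s6 
   s5     s7   s8   s9 
   s6    s13  s11  s12 
   s7     s4   s5   s6 
   s8     s7   s8   s9 
   s9    s13  s11  s12 
   s10   s14   s5   s6 
   s11    s7   s8   s9 
   s12   s13  s11  s12 
   s13    s4   s5   s6 
   s14   s14  s15  s16 
   s15   s17  s18  s19 
   s16   s20  s21  s22 
   s17   s14  s15  s16 
   s18   s17  s18  s19 
   s19   s20  s21  s22 
 * s20   s14  s15  s16 
 * s21   s17  s18  s19 
 * s22   s20  s21  s22 
(> = start, * = accepting)

start=s0; accept=s20,s21,s22; s0-a>s1; s0-b>s2; s0-c>s3; s1-a>s4; s1-b>s5; s1-c>s6; s2-a>s7; s2-b>s8; s2-c>s9; s3-a>s10; s3-b>s11; s3-c>s12; s4-a>s4; s4-b>s5; s4-c>s6; s5-a>s7; s5-b>s8; s5-c>s9; s6-a>s13; s6-b>s11; s6-c>s12; s7-a>s4; s7-b>s5; s7-c>s6; s8-a>s7; s8-b>s8; s8-c>s9; s9-a>s13; s9-b>s11; s9-c>s12; s10-a>s14; s10-b>s5; s10-c>s6; s11-a>s7; s11-b>s8; s11-c>s9; s12-a>s13; s12-b>s11; s12-c>s12; s13-a>s4; s13-b>s5; s13-c>s6; s14-a>s14; s14-b>s15; s14-c>s16; s15-a>s17; s15-b>s18; s15-c>s19; s16-a>s20; s16-b>s21; s16-c>s22; s17-a>s14; s17-b>s15; s17-c>s16; s18-a>s17; s18-b>s18; s18-c>s19; s19-a>s20; s19-b>s21; s19-c>s22; s20-a>s14; s20-b>s15; s20-c>s16; s21-a>s17; s21-b>s18; s21-c>s19; s22-a>s20; s22-b>s21; s22-c>s22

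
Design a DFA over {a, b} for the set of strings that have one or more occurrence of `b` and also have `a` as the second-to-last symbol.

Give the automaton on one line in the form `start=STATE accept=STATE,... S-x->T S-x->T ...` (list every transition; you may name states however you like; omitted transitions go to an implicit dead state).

Handle the two conditions separately and then intersect. One (3 states) tracks the count of `b`s, saturating at 2; the other (7 states) tracks the last 2 symbols read. Each combined state is a pair, one component from each; accept when both components accept.
An 11-state machine:
          a    b  
>  s0     s1   s2 
   s1     s3   s4 
   s2     s5   s6 
   s3     s3   s4 
 * s4     s5   s6 
   s5     s7   s8 
   s6     s9   s6 
 * s7     s7   s8 
 * s8     s9   s6 
   s9    s10   s8 
 * s10   s10   s8 
(> = start, * = accepting)

start=s0 accept=s4,s7,s8,s10 s0-a->s1 s0-b->s2 s1-a->s3 s1-b->s4 s2-a->s5 s2-b->s6 s3-a->s3 s3-b->s4 s4-a->s5 s4-b->s6 s5-a->s7 s5-b->s8 s6-a->s9 s6-b->s6 s7-a->s7 s7-b->s8 s8-a->s9 s8-b->s6 s9-a->s10 s9-b->s8 s10-a->s10 s10-b->s8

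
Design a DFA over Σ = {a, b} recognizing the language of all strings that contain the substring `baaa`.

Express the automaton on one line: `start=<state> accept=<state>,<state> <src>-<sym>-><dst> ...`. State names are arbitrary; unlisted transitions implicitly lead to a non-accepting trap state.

start=q0 accept=q4 q0-a->q0 q0-b->q1 q1-a->q2 q1-b->q1 q2-a->q3 q2-b->q1 q3-a->q4 q3-b->q1 q4-a->q4 q4-b->q4

Track how much of `baaa` has been matched so far: state q0 is no progress, q4 is the absorbing accept state reached once `baaa` has occurred. Intermediate states record partial matches; on a mismatch, fall back to the longest reusable overlap.
With 5 states:
        a   b  
>  q0   q0  q1 
   q1   q2  q1 
   q2   q3  q1 
   q3   q4  q1 
 * q4   q4  q4 
(> = start, * = accepting)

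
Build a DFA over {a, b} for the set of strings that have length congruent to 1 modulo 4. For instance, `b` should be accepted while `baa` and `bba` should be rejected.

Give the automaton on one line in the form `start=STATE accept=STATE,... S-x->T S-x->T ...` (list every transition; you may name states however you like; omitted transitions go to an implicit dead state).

start=S0 accept=S1 S0-a->S1 S0-b->S1 S1-a->S2 S1-b->S2 S2-a->S3 S2-b->S3 S3-a->S0 S3-b->S0

Count input length modulo 4: every symbol advances one step around the cycle S0 → S1 → S2 → S3 → S0. Accept at S1.
4 states suffice.
        a   b  
>  S0   S1  S1 
 * S1   S2  S2 
   S2   S3  S3 
   S3   S0  S0 
(> = start, * = accepting)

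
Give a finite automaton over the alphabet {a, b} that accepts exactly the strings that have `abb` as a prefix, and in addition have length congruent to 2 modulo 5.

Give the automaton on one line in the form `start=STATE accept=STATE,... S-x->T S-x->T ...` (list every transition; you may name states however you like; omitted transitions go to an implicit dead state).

Build one automaton per condition and run them in lockstep. One (5 states) tracks whether the input so far still matches the prefix `abb`; the other (5 states) tracks the input length modulo 5. Each combined state is a pair, one component from each; accept when both components accept.
          a    b  
>  s0     s1   s2 
   s1     s3   s4 
   s2     s3   s3 
   s3     s5   s5 
   s4     s5   s6 
   s5     s7   s7 
   s6     s8   s8 
   s7     s9   s9 
   s8    s10  s10 
   s9     s2   s2 
   s10   s11  s11 
   s11   s12  s12 
 * s12    s6   s6 
(> = start, * = accepting)

start=s0 accept=s12 s0-a->s1 s0-b->s2 s1-a->s3 s1-b->s4 s2-a->s3 s2-b->s3 s3-a->s5 s3-b->s5 s4-a->s5 s4-b->s6 s5-a->s7 s5-b->s7 s6-a->s8 s6-b->s8 s7-a->s9 s7-b->s9 s8-a->s10 s8-b->s10 s9-a->s2 s9-b->s2 s10-a->s11 s10-b->s11 s11-a->s12 s11-b->s12 s12-a->s6 s12-b->s6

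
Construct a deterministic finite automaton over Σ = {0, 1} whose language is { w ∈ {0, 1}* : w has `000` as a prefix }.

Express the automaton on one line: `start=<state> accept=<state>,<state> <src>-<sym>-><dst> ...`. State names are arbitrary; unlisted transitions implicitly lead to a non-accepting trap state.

start=q0 accept=q3 q0-0->q1 q0-1->q4 q1-0->q2 q1-1->q4 q2-0->q3 q2-1->q4 q3-0->q3 q3-1->q3 q4-0->q4 q4-1->q4

Check the first 3 symbols one by one: q0 through q2 record how many have matched `000` so far; any wrong symbol goes to the dead state q4. After all 3 match we enter the accepting sink q3.
A 5-state machine:
        0   1  
>  q0   q1  q4 
   q1   q2  q4 
   q2   q3  q4 
 * q3   q3  q3 
   q4   q4  q4 
(> = start, * = accepting)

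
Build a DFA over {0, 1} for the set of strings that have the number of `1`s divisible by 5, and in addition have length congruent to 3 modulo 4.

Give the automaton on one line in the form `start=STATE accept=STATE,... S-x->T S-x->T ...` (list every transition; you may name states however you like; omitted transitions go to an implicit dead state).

start=q0 accept=q6 q0-0->q1 q0-1->q2 q1-0->q3 q1-1->q4 q2-0->q4 q2-1->q5 q3-0->q6 q3-1->q7 q4-0->q7 q4-1->q8 q5-0->q8 q5-1->q9 q6-0->q0 q6-1->q10 q7-0->q10 q7-1->q11 q8-0->q11 q8-1->q12 q9-0->q12 q9-1->q13 q10-0->q2 q10-1->q14 q11-0->q14 q11-1->q15 q12-0->q15 q12-1->q16 q13-0->q16 q13-1->q1 q14-0->q5 q14-1->q17 q15-0->q17 q15-1->q18 q16-0->q18 q16-1->q3 q17-0->q9 q17-1->q19 q18-0->q19 q18-1->q6 q19-0->q13 q19-1->q0

Handle the two conditions separately and then intersect. The first has 5 states tracking the count of `1`s modulo 5; the second has 4 states tracking the input length modulo 4. A product state is a pair (one from each), accepting exactly when both do.
          0    1  
>  q0     q1   q2 
   q1     q3   q4 
   q2     q4   q5 
   q3     q6   q7 
   q4     q7   q8 
   q5     q8   q9 
 * q6     q0  q10 
   q7    q10  q11 
   q8    q11  q12 
   q9    q12  q13 
   q10    q2  q14 
   q11   q14  q15 
   q12   q15  q16 
   q13   q16   q1 
   q14    q5  q17 
   q15   q17  q18 
   q16   q18   q3 
   q17    q9  q19 
   q18   q19   q6 
   q19   q13   q0 
(> = start, * = accepting)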